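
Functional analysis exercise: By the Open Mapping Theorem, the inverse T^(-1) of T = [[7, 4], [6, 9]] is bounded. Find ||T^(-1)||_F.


det(T) = 7*9 - 4*6 = 39
T^(-1) = (1/39) * [[9, -4], [-6, 7]] = [[0.2308, -0.1026], [-0.1538, 0.1795]]
||T^(-1)||_F^2 = 0.2308^2 + (-0.1026)^2 + (-0.1538)^2 + 0.1795^2 = 0.1197
||T^(-1)||_F = sqrt(0.1197) = 0.3459

0.3459


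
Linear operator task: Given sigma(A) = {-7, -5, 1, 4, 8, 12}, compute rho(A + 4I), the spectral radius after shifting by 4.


Spectrum of A + 4I = {-3, -1, 5, 8, 12, 16}
Spectral radius = max |lambda| over the shifted spectrum
= max(3, 1, 5, 8, 12, 16) = 16

16


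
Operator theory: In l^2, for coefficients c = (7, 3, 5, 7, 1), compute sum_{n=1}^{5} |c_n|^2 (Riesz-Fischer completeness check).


sum |c_n|^2 = 7^2 + 3^2 + 5^2 + 7^2 + 1^2
= 49 + 9 + 25 + 49 + 1
= 133

133


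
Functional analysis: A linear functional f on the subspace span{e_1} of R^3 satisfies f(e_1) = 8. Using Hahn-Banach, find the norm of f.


The norm of f is given by ||f|| = sup_{||x||=1} |f(x)|.
On span{e_1}, ||e_1|| = 1, so ||f|| = |f(e_1)| / ||e_1||
= |8| / 1 = 8.0000

8.0000


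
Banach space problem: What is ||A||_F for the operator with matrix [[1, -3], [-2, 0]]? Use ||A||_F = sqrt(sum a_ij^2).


||A||_F^2 = sum a_ij^2
= 1^2 + (-3)^2 + (-2)^2 + 0^2
= 1 + 9 + 4 + 0 = 14
||A||_F = sqrt(14) = 3.7417

3.7417


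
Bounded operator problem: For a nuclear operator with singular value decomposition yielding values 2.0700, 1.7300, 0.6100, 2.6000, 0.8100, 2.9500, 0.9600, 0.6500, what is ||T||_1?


The nuclear norm is the sum of all singular values.
||T||_1 = 2.0700 + 1.7300 + 0.6100 + 2.6000 + 0.8100 + 2.9500 + 0.9600 + 0.6500
= 12.3800

12.3800


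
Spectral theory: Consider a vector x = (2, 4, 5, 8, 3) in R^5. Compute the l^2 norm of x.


The l^2 norm = (sum |x_i|^2)^(1/2)
Sum of 2th powers = 4 + 16 + 25 + 64 + 9 = 118
||x||_2 = (118)^(1/2) = 10.8628

10.8628


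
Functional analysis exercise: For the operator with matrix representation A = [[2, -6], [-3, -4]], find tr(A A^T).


trace(A * A^T) = sum of squares of all entries
= 2^2 + (-6)^2 + (-3)^2 + (-4)^2
= 4 + 36 + 9 + 16
= 65

65


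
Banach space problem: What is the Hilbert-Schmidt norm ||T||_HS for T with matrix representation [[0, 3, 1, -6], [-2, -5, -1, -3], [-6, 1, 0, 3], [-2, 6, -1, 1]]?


The Hilbert-Schmidt norm is sqrt(sum of squares of all entries).
Sum of squares = 0^2 + 3^2 + 1^2 + (-6)^2 + (-2)^2 + (-5)^2 + (-1)^2 + (-3)^2 + (-6)^2 + 1^2 + 0^2 + 3^2 + (-2)^2 + 6^2 + (-1)^2 + 1^2
= 0 + 9 + 1 + 36 + 4 + 25 + 1 + 9 + 36 + 1 + 0 + 9 + 4 + 36 + 1 + 1 = 173
||T||_HS = sqrt(173) = 13.1529

13.1529


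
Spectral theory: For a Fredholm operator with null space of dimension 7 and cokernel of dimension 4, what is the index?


The Fredholm index is defined as ind(T) = dim(ker T) - dim(coker T)
= 7 - 4
= 3

3


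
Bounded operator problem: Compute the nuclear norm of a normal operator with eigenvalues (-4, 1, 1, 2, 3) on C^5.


For a normal operator, singular values equal |eigenvalues|.
Trace norm = sum |lambda_i| = 4 + 1 + 1 + 2 + 3
= 11

11


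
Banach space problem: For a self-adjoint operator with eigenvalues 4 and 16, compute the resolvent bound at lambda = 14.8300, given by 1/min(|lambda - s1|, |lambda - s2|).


dist(14.8300, {4, 16}) = min(|14.8300 - 4|, |14.8300 - 16|)
= min(10.8300, 1.1700) = 1.1700
Resolvent bound = 1/1.1700 = 0.8547

0.8547


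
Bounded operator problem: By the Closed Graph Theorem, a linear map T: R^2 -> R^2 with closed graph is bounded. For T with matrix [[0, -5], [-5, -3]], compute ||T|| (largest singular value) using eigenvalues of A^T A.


A^T A = [[25, 15], [15, 34]]
trace(A^T A) = 59, det(A^T A) = 625
discriminant = 59^2 - 4*625 = 981
Largest eigenvalue of A^T A = (trace + sqrt(disc))/2 = 45.1605
||T|| = sqrt(45.1605) = 6.7202

6.7202


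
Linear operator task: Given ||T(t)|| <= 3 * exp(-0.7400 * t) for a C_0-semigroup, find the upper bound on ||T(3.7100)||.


||T(3.7100)|| <= 3 * exp(-0.7400 * 3.7100)
= 3 * exp(-2.7454)
= 3 * 0.0642
= 0.1927

0.1927


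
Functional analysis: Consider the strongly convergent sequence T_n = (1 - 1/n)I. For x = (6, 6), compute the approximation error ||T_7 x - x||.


T_7 x - x = (1 - 1/7)x - x = -x/7
||x|| = sqrt(72) = 8.4853
||T_7 x - x|| = ||x||/7 = 8.4853/7 = 1.2122

1.2122


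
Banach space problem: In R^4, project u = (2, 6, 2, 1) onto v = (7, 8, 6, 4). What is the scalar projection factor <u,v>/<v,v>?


Computing <u,v> = 2*7 + 6*8 + 2*6 + 1*4 = 78
Computing <v,v> = 7^2 + 8^2 + 6^2 + 4^2 = 165
Projection coefficient = 78/165 = 0.4727

0.4727


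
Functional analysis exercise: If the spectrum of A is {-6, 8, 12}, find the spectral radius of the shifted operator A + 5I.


Spectrum of A + 5I = {-1, 13, 17}
Spectral radius = max |lambda| over the shifted spectrum
= max(1, 13, 17) = 17

17


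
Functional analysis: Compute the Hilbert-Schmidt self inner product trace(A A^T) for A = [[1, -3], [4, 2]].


trace(A * A^T) = sum of squares of all entries
= 1^2 + (-3)^2 + 4^2 + 2^2
= 1 + 9 + 16 + 4
= 30

30


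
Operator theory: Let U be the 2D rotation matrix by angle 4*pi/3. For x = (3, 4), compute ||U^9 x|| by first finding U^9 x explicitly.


U is a rotation by theta = 4*pi/3
U^9 = rotation by 9*theta = 36*pi/3 = 0*pi/3 (mod 2*pi)
cos(0*pi/3) = 1.0000, sin(0*pi/3) = 0.0000
U^9 x = (1.0000 * 3 - 0.0000 * 4, 0.0000 * 3 + 1.0000 * 4)
= (3.0000, 4.0000)
||U^9 x|| = sqrt(3.0000^2 + 4.0000^2) = sqrt(25.0000) = 5.0000

5.0000


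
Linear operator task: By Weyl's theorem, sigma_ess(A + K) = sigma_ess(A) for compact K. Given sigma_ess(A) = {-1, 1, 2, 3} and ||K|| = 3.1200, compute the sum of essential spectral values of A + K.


By Weyl's theorem, the essential spectrum is invariant under compact perturbations.
sigma_ess(A + K) = sigma_ess(A) = {-1, 1, 2, 3}
Sum = -1 + 1 + 2 + 3 = 5

5


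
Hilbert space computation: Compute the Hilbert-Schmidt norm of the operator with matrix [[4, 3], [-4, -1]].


The Hilbert-Schmidt norm is sqrt(sum of squares of all entries).
Sum of squares = 4^2 + 3^2 + (-4)^2 + (-1)^2
= 16 + 9 + 16 + 1 = 42
||T||_HS = sqrt(42) = 6.4807

6.4807


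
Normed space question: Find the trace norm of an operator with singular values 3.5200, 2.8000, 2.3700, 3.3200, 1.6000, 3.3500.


The nuclear norm is the sum of all singular values.
||T||_1 = 3.5200 + 2.8000 + 2.3700 + 3.3200 + 1.6000 + 3.3500
= 16.9600

16.9600


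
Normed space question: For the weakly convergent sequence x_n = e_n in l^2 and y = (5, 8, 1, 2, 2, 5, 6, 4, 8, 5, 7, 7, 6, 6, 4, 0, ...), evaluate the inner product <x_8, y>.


x_8 = e_8 is the standard basis vector with 1 in position 8.
<x_8, y> = y_8 = 4
As n -> infinity, <x_n, y> -> 0, confirming weak convergence of (x_n) to 0.

4


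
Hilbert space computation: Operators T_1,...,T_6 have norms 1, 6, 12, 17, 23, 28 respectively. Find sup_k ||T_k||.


By the Uniform Boundedness Principle, the supremum of norms is finite.
sup_k ||T_k|| = max(1, 6, 12, 17, 23, 28) = 28

28


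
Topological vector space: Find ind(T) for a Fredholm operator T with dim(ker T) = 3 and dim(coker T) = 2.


The Fredholm index is defined as ind(T) = dim(ker T) - dim(coker T)
= 3 - 2
= 1

1


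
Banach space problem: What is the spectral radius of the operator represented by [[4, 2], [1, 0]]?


For a 2x2 matrix, eigenvalues satisfy lambda^2 - (trace)*lambda + det = 0
trace = 4 + 0 = 4
det = 4*0 - 2*1 = -2
discriminant = 4^2 - 4*(-2) = 24
spectral radius = max |eigenvalue| = 4.4495

4.4495


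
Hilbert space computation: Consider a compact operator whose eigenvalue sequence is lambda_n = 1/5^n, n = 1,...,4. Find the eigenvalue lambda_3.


The eigenvalue formula gives lambda_3 = 1/5^3
= 1/125
= 0.0080

0.0080


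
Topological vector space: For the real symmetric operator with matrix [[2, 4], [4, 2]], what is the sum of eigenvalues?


For a self-adjoint (symmetric) matrix, the eigenvalues are real.
The sum of eigenvalues equals the trace of the matrix.
trace = 2 + 2 = 4

4


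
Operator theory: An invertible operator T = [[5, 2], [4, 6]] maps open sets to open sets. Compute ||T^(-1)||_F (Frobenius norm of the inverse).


det(T) = 5*6 - 2*4 = 22
T^(-1) = (1/22) * [[6, -2], [-4, 5]] = [[0.2727, -0.0909], [-0.1818, 0.2273]]
||T^(-1)||_F^2 = 0.2727^2 + (-0.0909)^2 + (-0.1818)^2 + 0.2273^2 = 0.1674
||T^(-1)||_F = sqrt(0.1674) = 0.4091

0.4091


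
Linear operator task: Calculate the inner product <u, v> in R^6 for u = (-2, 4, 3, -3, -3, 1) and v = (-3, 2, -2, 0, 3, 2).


Computing the standard inner product <u, v> = sum u_i * v_i
= -2*-3 + 4*2 + 3*-2 + -3*0 + -3*3 + 1*2
= 6 + 8 + -6 + 0 + -9 + 2
= 1

1


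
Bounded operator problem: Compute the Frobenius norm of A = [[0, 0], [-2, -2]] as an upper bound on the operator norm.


||A||_F^2 = sum a_ij^2
= 0^2 + 0^2 + (-2)^2 + (-2)^2
= 0 + 0 + 4 + 4 = 8
||A||_F = sqrt(8) = 2.8284

2.8284


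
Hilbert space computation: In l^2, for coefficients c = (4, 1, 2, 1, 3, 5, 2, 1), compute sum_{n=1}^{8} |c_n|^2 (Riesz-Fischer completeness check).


sum |c_n|^2 = 4^2 + 1^2 + 2^2 + 1^2 + 3^2 + 5^2 + 2^2 + 1^2
= 16 + 1 + 4 + 1 + 9 + 25 + 4 + 1
= 61

61


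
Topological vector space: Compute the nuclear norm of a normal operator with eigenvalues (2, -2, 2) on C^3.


For a normal operator, singular values equal |eigenvalues|.
Trace norm = sum |lambda_i| = 2 + 2 + 2
= 6

6


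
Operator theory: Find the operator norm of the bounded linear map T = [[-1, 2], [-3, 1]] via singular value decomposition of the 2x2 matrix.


A^T A = [[10, -5], [-5, 5]]
trace(A^T A) = 15, det(A^T A) = 25
discriminant = 15^2 - 4*25 = 125
Largest eigenvalue of A^T A = (trace + sqrt(disc))/2 = 13.0902
||T|| = sqrt(13.0902) = 3.6180

3.6180


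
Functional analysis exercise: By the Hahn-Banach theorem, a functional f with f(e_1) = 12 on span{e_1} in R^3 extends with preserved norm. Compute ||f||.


The norm of f is given by ||f|| = sup_{||x||=1} |f(x)|.
On span{e_1}, ||e_1|| = 1, so ||f|| = |f(e_1)| / ||e_1||
= |12| / 1 = 12.0000

12.0000


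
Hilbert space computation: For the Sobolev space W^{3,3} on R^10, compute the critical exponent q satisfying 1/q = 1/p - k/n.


Using the Sobolev embedding formula: 1/q = 1/p - k/n
1/q = 1/3 - 3/10 = 1/30
q = 1/(1/30) = 30

30.0000


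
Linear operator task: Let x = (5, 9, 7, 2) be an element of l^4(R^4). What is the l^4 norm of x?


The l^4 norm = (sum |x_i|^4)^(1/4)
Sum of 4th powers = 625 + 6561 + 2401 + 16 = 9603
||x||_4 = (9603)^(1/4) = 9.8992

9.8992


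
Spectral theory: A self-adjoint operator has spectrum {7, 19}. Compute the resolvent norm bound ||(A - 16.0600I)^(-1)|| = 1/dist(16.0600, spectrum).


dist(16.0600, {7, 19}) = min(|16.0600 - 7|, |16.0600 - 19|)
= min(9.0600, 2.9400) = 2.9400
Resolvent bound = 1/2.9400 = 0.3401

0.3401


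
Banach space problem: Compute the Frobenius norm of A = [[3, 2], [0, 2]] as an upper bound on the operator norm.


||A||_F^2 = sum a_ij^2
= 3^2 + 2^2 + 0^2 + 2^2
= 9 + 4 + 0 + 4 = 17
||A||_F = sqrt(17) = 4.1231

4.1231


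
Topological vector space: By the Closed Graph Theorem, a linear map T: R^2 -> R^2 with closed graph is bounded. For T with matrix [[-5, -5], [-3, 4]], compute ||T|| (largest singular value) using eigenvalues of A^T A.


A^T A = [[34, 13], [13, 41]]
trace(A^T A) = 75, det(A^T A) = 1225
discriminant = 75^2 - 4*1225 = 725
Largest eigenvalue of A^T A = (trace + sqrt(disc))/2 = 50.9629
||T|| = sqrt(50.9629) = 7.1388

7.1388


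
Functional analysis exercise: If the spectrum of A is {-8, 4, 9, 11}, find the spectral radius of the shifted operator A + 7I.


Spectrum of A + 7I = {-1, 11, 16, 18}
Spectral radius = max |lambda| over the shifted spectrum
= max(1, 11, 16, 18) = 18

18


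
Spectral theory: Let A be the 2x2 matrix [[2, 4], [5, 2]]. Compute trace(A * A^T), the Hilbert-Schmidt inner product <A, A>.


trace(A * A^T) = sum of squares of all entries
= 2^2 + 4^2 + 5^2 + 2^2
= 4 + 16 + 25 + 4
= 49

49


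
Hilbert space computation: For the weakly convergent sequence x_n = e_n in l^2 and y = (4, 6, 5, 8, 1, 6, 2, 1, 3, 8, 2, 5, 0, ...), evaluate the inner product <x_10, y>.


x_10 = e_10 is the standard basis vector with 1 in position 10.
<x_10, y> = y_10 = 8
As n -> infinity, <x_n, y> -> 0, confirming weak convergence of (x_n) to 0.

8


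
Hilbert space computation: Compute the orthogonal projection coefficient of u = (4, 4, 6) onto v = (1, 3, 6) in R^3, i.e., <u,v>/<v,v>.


Computing <u,v> = 4*1 + 4*3 + 6*6 = 52
Computing <v,v> = 1^2 + 3^2 + 6^2 = 46
Projection coefficient = 52/46 = 1.1304

1.1304


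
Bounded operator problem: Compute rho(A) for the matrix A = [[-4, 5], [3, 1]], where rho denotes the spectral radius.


For a 2x2 matrix, eigenvalues satisfy lambda^2 - (trace)*lambda + det = 0
trace = -4 + 1 = -3
det = -4*1 - 5*3 = -19
discriminant = (-3)^2 - 4*(-19) = 85
spectral radius = max |eigenvalue| = 6.1098

6.1098


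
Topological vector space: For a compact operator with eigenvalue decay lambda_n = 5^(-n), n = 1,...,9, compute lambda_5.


The eigenvalue formula gives lambda_5 = 1/5^5
= 1/3125
= 3.2000e-04

3.2000e-04


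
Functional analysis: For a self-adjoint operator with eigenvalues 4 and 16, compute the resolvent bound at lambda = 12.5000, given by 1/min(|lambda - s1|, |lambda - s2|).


dist(12.5000, {4, 16}) = min(|12.5000 - 4|, |12.5000 - 16|)
= min(8.5000, 3.5000) = 3.5000
Resolvent bound = 1/3.5000 = 0.2857

0.2857


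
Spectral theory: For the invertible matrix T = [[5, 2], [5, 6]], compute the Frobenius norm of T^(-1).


det(T) = 5*6 - 2*5 = 20
T^(-1) = (1/20) * [[6, -2], [-5, 5]] = [[0.3000, -0.1000], [-0.2500, 0.2500]]
||T^(-1)||_F^2 = 0.3000^2 + (-0.1000)^2 + (-0.2500)^2 + 0.2500^2 = 0.2250
||T^(-1)||_F = sqrt(0.2250) = 0.4743

0.4743


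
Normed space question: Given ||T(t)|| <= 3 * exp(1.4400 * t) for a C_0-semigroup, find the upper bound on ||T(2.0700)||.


||T(2.0700)|| <= 3 * exp(1.4400 * 2.0700)
= 3 * exp(2.9808)
= 3 * 19.7036
= 59.1107

59.1107


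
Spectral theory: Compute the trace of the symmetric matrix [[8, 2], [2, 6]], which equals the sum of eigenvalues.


For a self-adjoint (symmetric) matrix, the eigenvalues are real.
The sum of eigenvalues equals the trace of the matrix.
trace = 8 + 6 = 14

14


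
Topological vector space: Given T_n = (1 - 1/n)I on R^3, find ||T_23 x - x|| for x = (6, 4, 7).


T_23 x - x = (1 - 1/23)x - x = -x/23
||x|| = sqrt(101) = 10.0499
||T_23 x - x|| = ||x||/23 = 10.0499/23 = 0.4370

0.4370


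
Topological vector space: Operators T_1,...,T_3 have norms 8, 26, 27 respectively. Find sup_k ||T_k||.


By the Uniform Boundedness Principle, the supremum of norms is finite.
sup_k ||T_k|| = max(8, 26, 27) = 27

27


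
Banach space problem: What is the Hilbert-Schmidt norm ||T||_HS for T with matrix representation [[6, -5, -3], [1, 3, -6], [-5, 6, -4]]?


The Hilbert-Schmidt norm is sqrt(sum of squares of all entries).
Sum of squares = 6^2 + (-5)^2 + (-3)^2 + 1^2 + 3^2 + (-6)^2 + (-5)^2 + 6^2 + (-4)^2
= 36 + 25 + 9 + 1 + 9 + 36 + 25 + 36 + 16 = 193
||T||_HS = sqrt(193) = 13.8924

13.8924


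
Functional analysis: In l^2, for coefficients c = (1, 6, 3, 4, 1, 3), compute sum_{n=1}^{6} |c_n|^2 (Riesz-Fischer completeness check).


sum |c_n|^2 = 1^2 + 6^2 + 3^2 + 4^2 + 1^2 + 3^2
= 1 + 36 + 9 + 16 + 1 + 9
= 72

72


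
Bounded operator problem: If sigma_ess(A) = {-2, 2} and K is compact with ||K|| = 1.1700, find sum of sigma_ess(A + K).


By Weyl's theorem, the essential spectrum is invariant under compact perturbations.
sigma_ess(A + K) = sigma_ess(A) = {-2, 2}
Sum = -2 + 2 = 0

0


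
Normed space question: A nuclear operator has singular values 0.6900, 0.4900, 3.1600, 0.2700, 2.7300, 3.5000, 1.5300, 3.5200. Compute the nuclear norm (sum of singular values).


The nuclear norm is the sum of all singular values.
||T||_1 = 0.6900 + 0.4900 + 3.1600 + 0.2700 + 2.7300 + 3.5000 + 1.5300 + 3.5200
= 15.8900

15.8900


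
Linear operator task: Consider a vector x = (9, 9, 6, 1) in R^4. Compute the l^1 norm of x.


The l^1 norm equals the sum of absolute values of all components.
||x||_1 = 9 + 9 + 6 + 1
= 25

25.0000


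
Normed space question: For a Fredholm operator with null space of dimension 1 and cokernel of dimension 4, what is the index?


The Fredholm index is defined as ind(T) = dim(ker T) - dim(coker T)
= 1 - 4
= -3

-3


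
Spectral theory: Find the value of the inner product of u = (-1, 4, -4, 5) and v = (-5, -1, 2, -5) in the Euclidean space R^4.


Computing the standard inner product <u, v> = sum u_i * v_i
= -1*-5 + 4*-1 + -4*2 + 5*-5
= 5 + -4 + -8 + -25
= -32

-32


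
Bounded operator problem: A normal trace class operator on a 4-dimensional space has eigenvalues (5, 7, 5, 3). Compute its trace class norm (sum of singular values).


For a normal operator, singular values equal |eigenvalues|.
Trace norm = sum |lambda_i| = 5 + 7 + 5 + 3
= 20

20


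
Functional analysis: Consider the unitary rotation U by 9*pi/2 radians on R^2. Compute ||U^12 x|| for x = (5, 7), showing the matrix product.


U is a rotation by theta = 9*pi/2
U^12 = rotation by 12*theta = 108*pi/2 = 0*pi/2 (mod 2*pi)
cos(0*pi/2) = 1.0000, sin(0*pi/2) = 0.0000
U^12 x = (1.0000 * 5 - 0.0000 * 7, 0.0000 * 5 + 1.0000 * 7)
= (5.0000, 7.0000)
||U^12 x|| = sqrt(5.0000^2 + 7.0000^2) = sqrt(74.0000) = 8.6023

8.6023


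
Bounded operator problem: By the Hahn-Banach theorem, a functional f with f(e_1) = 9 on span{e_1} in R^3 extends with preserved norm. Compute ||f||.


The norm of f is given by ||f|| = sup_{||x||=1} |f(x)|.
On span{e_1}, ||e_1|| = 1, so ||f|| = |f(e_1)| / ||e_1||
= |9| / 1 = 9.0000

9.0000


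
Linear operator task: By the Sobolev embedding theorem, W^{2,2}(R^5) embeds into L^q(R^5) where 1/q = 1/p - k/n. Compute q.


Using the Sobolev embedding formula: 1/q = 1/p - k/n
1/q = 1/2 - 2/5 = 1/10
q = 1/(1/10) = 10

10.0000


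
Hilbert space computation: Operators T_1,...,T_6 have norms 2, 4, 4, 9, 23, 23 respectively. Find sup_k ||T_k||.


By the Uniform Boundedness Principle, the supremum of norms is finite.
sup_k ||T_k|| = max(2, 4, 4, 9, 23, 23) = 23

23


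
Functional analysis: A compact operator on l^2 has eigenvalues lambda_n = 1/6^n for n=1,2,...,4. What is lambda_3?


The eigenvalue formula gives lambda_3 = 1/6^3
= 1/216
= 0.0046

0.0046


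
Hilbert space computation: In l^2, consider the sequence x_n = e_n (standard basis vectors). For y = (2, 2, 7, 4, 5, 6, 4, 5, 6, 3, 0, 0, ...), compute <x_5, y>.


x_5 = e_5 is the standard basis vector with 1 in position 5.
<x_5, y> = y_5 = 5
As n -> infinity, <x_n, y> -> 0, confirming weak convergence of (x_n) to 0.

5


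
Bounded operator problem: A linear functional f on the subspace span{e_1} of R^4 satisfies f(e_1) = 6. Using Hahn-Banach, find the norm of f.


The norm of f is given by ||f|| = sup_{||x||=1} |f(x)|.
On span{e_1}, ||e_1|| = 1, so ||f|| = |f(e_1)| / ||e_1||
= |6| / 1 = 6.0000

6.0000


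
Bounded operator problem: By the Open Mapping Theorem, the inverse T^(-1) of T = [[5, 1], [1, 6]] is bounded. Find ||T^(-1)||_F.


det(T) = 5*6 - 1*1 = 29
T^(-1) = (1/29) * [[6, -1], [-1, 5]] = [[0.2069, -0.0345], [-0.0345, 0.1724]]
||T^(-1)||_F^2 = 0.2069^2 + (-0.0345)^2 + (-0.0345)^2 + 0.1724^2 = 0.0749
||T^(-1)||_F = sqrt(0.0749) = 0.2737

0.2737


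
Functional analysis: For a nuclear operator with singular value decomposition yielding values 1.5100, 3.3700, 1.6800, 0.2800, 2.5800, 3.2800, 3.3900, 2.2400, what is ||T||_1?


The nuclear norm is the sum of all singular values.
||T||_1 = 1.5100 + 3.3700 + 1.6800 + 0.2800 + 2.5800 + 3.2800 + 3.3900 + 2.2400
= 18.3300

18.3300


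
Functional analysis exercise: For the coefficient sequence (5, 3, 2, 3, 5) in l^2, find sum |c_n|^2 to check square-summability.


sum |c_n|^2 = 5^2 + 3^2 + 2^2 + 3^2 + 5^2
= 25 + 9 + 4 + 9 + 25
= 72

72


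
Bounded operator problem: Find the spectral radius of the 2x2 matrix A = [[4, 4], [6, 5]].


For a 2x2 matrix, eigenvalues satisfy lambda^2 - (trace)*lambda + det = 0
trace = 4 + 5 = 9
det = 4*5 - 4*6 = -4
discriminant = 9^2 - 4*(-4) = 97
spectral radius = max |eigenvalue| = 9.4244

9.4244


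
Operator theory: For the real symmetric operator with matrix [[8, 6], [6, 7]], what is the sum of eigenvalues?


For a self-adjoint (symmetric) matrix, the eigenvalues are real.
The sum of eigenvalues equals the trace of the matrix.
trace = 8 + 7 = 15

15


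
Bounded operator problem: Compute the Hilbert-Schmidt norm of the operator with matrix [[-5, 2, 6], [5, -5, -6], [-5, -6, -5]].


The Hilbert-Schmidt norm is sqrt(sum of squares of all entries).
Sum of squares = (-5)^2 + 2^2 + 6^2 + 5^2 + (-5)^2 + (-6)^2 + (-5)^2 + (-6)^2 + (-5)^2
= 25 + 4 + 36 + 25 + 25 + 36 + 25 + 36 + 25 = 237
||T||_HS = sqrt(237) = 15.3948

15.3948


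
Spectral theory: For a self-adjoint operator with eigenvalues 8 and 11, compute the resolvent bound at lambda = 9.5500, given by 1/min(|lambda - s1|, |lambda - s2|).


dist(9.5500, {8, 11}) = min(|9.5500 - 8|, |9.5500 - 11|)
= min(1.5500, 1.4500) = 1.4500
Resolvent bound = 1/1.4500 = 0.6897

0.6897


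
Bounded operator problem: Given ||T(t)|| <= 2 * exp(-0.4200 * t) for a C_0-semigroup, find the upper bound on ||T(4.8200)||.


||T(4.8200)|| <= 2 * exp(-0.4200 * 4.8200)
= 2 * exp(-2.0244)
= 2 * 0.1321
= 0.2641

0.2641


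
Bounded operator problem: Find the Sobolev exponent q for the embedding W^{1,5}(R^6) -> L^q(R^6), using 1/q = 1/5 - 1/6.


Using the Sobolev embedding formula: 1/q = 1/p - k/n
1/q = 1/5 - 1/6 = 1/30
q = 1/(1/30) = 30

30.0000


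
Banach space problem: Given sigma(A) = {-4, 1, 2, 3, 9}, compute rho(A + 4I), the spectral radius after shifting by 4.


Spectrum of A + 4I = {0, 5, 6, 7, 13}
Spectral radius = max |lambda| over the shifted spectrum
= max(0, 5, 6, 7, 13) = 13

13


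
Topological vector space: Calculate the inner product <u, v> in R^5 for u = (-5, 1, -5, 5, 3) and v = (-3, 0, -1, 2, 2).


Computing the standard inner product <u, v> = sum u_i * v_i
= -5*-3 + 1*0 + -5*-1 + 5*2 + 3*2
= 15 + 0 + 5 + 10 + 6
= 36

36


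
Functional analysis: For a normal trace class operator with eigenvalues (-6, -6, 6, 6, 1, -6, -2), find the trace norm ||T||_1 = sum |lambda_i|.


For a normal operator, singular values equal |eigenvalues|.
Trace norm = sum |lambda_i| = 6 + 6 + 6 + 6 + 1 + 6 + 2
= 33

33


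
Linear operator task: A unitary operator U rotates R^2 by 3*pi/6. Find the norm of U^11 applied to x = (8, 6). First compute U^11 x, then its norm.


U is a rotation by theta = 3*pi/6
U^11 = rotation by 11*theta = 33*pi/6 = 9*pi/6 (mod 2*pi)
cos(9*pi/6) = 0.0000, sin(9*pi/6) = -1.0000
U^11 x = (0.0000 * 8 - -1.0000 * 6, -1.0000 * 8 + 0.0000 * 6)
= (6.0000, -8.0000)
||U^11 x|| = sqrt(6.0000^2 + (-8.0000)^2) = sqrt(100.0000) = 10.0000

10.0000


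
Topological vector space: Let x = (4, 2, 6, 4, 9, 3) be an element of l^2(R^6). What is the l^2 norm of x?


The l^2 norm = (sum |x_i|^2)^(1/2)
Sum of 2th powers = 16 + 4 + 36 + 16 + 81 + 9 = 162
||x||_2 = (162)^(1/2) = 12.7279

12.7279


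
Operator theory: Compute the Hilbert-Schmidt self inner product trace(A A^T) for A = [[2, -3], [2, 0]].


trace(A * A^T) = sum of squares of all entries
= 2^2 + (-3)^2 + 2^2 + 0^2
= 4 + 9 + 4 + 0
= 17

17


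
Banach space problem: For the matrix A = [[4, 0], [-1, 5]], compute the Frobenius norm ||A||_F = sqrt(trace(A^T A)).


||A||_F^2 = sum a_ij^2
= 4^2 + 0^2 + (-1)^2 + 5^2
= 16 + 0 + 1 + 25 = 42
||A||_F = sqrt(42) = 6.4807

6.4807


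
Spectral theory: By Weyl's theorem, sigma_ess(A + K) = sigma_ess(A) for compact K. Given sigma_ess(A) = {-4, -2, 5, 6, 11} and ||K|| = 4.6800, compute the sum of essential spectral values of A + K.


By Weyl's theorem, the essential spectrum is invariant under compact perturbations.
sigma_ess(A + K) = sigma_ess(A) = {-4, -2, 5, 6, 11}
Sum = -4 + -2 + 5 + 6 + 11 = 16

16


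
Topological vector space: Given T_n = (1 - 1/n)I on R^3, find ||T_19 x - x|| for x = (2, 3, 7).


T_19 x - x = (1 - 1/19)x - x = -x/19
||x|| = sqrt(62) = 7.8740
||T_19 x - x|| = ||x||/19 = 7.8740/19 = 0.4144

0.4144


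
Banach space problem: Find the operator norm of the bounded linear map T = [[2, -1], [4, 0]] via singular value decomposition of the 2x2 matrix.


A^T A = [[20, -2], [-2, 1]]
trace(A^T A) = 21, det(A^T A) = 16
discriminant = 21^2 - 4*16 = 377
Largest eigenvalue of A^T A = (trace + sqrt(disc))/2 = 20.2082
||T|| = sqrt(20.2082) = 4.4954

4.4954


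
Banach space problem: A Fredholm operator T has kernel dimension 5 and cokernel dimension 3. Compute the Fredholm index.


The Fredholm index is defined as ind(T) = dim(ker T) - dim(coker T)
= 5 - 3
= 2

2


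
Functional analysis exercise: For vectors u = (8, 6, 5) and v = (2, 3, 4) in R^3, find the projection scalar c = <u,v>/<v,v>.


Computing <u,v> = 8*2 + 6*3 + 5*4 = 54
Computing <v,v> = 2^2 + 3^2 + 4^2 = 29
Projection coefficient = 54/29 = 1.8621

1.8621


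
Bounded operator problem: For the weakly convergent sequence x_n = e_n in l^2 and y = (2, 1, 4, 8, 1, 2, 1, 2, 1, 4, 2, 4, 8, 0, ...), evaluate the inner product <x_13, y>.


x_13 = e_13 is the standard basis vector with 1 in position 13.
<x_13, y> = y_13 = 8
As n -> infinity, <x_n, y> -> 0, confirming weak convergence of (x_n) to 0.

8


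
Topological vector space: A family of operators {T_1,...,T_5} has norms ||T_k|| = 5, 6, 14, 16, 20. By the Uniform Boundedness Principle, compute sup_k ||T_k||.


By the Uniform Boundedness Principle, the supremum of norms is finite.
sup_k ||T_k|| = max(5, 6, 14, 16, 20) = 20

20


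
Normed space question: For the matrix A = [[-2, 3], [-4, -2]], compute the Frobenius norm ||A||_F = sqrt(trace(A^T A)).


||A||_F^2 = sum a_ij^2
= (-2)^2 + 3^2 + (-4)^2 + (-2)^2
= 4 + 9 + 16 + 4 = 33
||A||_F = sqrt(33) = 5.7446

5.7446


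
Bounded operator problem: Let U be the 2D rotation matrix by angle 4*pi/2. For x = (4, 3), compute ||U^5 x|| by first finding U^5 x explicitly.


U is a rotation by theta = 4*pi/2
U^5 = rotation by 5*theta = 20*pi/2 = 0*pi/2 (mod 2*pi)
cos(0*pi/2) = 1.0000, sin(0*pi/2) = 0.0000
U^5 x = (1.0000 * 4 - 0.0000 * 3, 0.0000 * 4 + 1.0000 * 3)
= (4.0000, 3.0000)
||U^5 x|| = sqrt(4.0000^2 + 3.0000^2) = sqrt(25.0000) = 5.0000

5.0000


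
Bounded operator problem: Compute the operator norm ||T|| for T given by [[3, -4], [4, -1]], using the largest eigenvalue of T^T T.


A^T A = [[25, -16], [-16, 17]]
trace(A^T A) = 42, det(A^T A) = 169
discriminant = 42^2 - 4*169 = 1088
Largest eigenvalue of A^T A = (trace + sqrt(disc))/2 = 37.4924
||T|| = sqrt(37.4924) = 6.1231

6.1231


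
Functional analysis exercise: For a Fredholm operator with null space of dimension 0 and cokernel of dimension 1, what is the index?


The Fredholm index is defined as ind(T) = dim(ker T) - dim(coker T)
= 0 - 1
= -1

-1


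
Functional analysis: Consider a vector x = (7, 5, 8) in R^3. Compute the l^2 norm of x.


The l^2 norm = (sum |x_i|^2)^(1/2)
Sum of 2th powers = 49 + 25 + 64 = 138
||x||_2 = (138)^(1/2) = 11.7473

11.7473


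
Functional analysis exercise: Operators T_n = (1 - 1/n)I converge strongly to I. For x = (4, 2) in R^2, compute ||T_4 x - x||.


T_4 x - x = (1 - 1/4)x - x = -x/4
||x|| = sqrt(20) = 4.4721
||T_4 x - x|| = ||x||/4 = 4.4721/4 = 1.1180

1.1180


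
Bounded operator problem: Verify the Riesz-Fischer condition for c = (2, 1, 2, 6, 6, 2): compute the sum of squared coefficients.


sum |c_n|^2 = 2^2 + 1^2 + 2^2 + 6^2 + 6^2 + 2^2
= 4 + 1 + 4 + 36 + 36 + 4
= 85

85


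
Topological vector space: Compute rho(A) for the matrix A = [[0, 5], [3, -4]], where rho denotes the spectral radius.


For a 2x2 matrix, eigenvalues satisfy lambda^2 - (trace)*lambda + det = 0
trace = 0 + -4 = -4
det = 0*-4 - 5*3 = -15
discriminant = (-4)^2 - 4*(-15) = 76
spectral radius = max |eigenvalue| = 6.3589

6.3589


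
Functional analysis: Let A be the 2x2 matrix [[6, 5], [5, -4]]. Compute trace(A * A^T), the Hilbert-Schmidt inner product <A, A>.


trace(A * A^T) = sum of squares of all entries
= 6^2 + 5^2 + 5^2 + (-4)^2
= 36 + 25 + 25 + 16
= 102

102


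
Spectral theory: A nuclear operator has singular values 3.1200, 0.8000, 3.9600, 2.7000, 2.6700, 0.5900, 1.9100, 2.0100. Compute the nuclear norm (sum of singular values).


The nuclear norm is the sum of all singular values.
||T||_1 = 3.1200 + 0.8000 + 3.9600 + 2.7000 + 2.6700 + 0.5900 + 1.9100 + 2.0100
= 17.7600

17.7600


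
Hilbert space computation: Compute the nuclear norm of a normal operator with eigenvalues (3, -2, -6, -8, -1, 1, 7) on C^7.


For a normal operator, singular values equal |eigenvalues|.
Trace norm = sum |lambda_i| = 3 + 2 + 6 + 8 + 1 + 1 + 7
= 28

28


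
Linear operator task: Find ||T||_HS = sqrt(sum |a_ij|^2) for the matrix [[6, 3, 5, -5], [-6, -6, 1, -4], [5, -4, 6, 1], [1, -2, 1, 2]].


The Hilbert-Schmidt norm is sqrt(sum of squares of all entries).
Sum of squares = 6^2 + 3^2 + 5^2 + (-5)^2 + (-6)^2 + (-6)^2 + 1^2 + (-4)^2 + 5^2 + (-4)^2 + 6^2 + 1^2 + 1^2 + (-2)^2 + 1^2 + 2^2
= 36 + 9 + 25 + 25 + 36 + 36 + 1 + 16 + 25 + 16 + 36 + 1 + 1 + 4 + 1 + 4 = 272
||T||_HS = sqrt(272) = 16.4924

16.4924


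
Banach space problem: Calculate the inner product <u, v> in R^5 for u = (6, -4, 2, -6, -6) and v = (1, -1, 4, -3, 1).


Computing the standard inner product <u, v> = sum u_i * v_i
= 6*1 + -4*-1 + 2*4 + -6*-3 + -6*1
= 6 + 4 + 8 + 18 + -6
= 30

30


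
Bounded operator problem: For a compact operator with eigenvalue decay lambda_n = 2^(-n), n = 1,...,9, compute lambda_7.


The eigenvalue formula gives lambda_7 = 1/2^7
= 1/128
= 0.0078

0.0078


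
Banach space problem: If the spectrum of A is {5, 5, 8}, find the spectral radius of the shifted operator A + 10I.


Spectrum of A + 10I = {15, 15, 18}
Spectral radius = max |lambda| over the shifted spectrum
= max(15, 15, 18) = 18

18


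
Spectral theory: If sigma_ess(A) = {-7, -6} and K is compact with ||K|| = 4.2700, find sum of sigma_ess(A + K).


By Weyl's theorem, the essential spectrum is invariant under compact perturbations.
sigma_ess(A + K) = sigma_ess(A) = {-7, -6}
Sum = -7 + -6 = -13

-13


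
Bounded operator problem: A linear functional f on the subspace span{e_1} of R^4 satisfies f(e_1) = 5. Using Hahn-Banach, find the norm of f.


The norm of f is given by ||f|| = sup_{||x||=1} |f(x)|.
On span{e_1}, ||e_1|| = 1, so ||f|| = |f(e_1)| / ||e_1||
= |5| / 1 = 5.0000

5.0000


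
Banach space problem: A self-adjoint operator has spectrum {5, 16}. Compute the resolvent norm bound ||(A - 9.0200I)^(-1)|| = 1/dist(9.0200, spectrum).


dist(9.0200, {5, 16}) = min(|9.0200 - 5|, |9.0200 - 16|)
= min(4.0200, 6.9800) = 4.0200
Resolvent bound = 1/4.0200 = 0.2488

0.2488


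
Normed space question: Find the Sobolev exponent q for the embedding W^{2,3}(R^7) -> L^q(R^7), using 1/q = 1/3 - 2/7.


Using the Sobolev embedding formula: 1/q = 1/p - k/n
1/q = 1/3 - 2/7 = 1/21
q = 1/(1/21) = 21

21.0000


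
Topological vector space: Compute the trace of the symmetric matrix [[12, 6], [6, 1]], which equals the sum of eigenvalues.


For a self-adjoint (symmetric) matrix, the eigenvalues are real.
The sum of eigenvalues equals the trace of the matrix.
trace = 12 + 1 = 13

13


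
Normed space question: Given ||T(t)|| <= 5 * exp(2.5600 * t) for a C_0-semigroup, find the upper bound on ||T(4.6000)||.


||T(4.6000)|| <= 5 * exp(2.5600 * 4.6000)
= 5 * exp(11.7760)
= 5 * 130092.3680
= 650461.8399

650461.8399


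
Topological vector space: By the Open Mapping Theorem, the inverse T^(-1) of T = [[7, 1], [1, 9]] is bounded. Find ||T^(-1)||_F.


det(T) = 7*9 - 1*1 = 62
T^(-1) = (1/62) * [[9, -1], [-1, 7]] = [[0.1452, -0.0161], [-0.0161, 0.1129]]
||T^(-1)||_F^2 = 0.1452^2 + (-0.0161)^2 + (-0.0161)^2 + 0.1129^2 = 0.0343
||T^(-1)||_F = sqrt(0.0343) = 0.1853

0.1853


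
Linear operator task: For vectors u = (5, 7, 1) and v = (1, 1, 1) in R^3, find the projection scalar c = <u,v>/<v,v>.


Computing <u,v> = 5*1 + 7*1 + 1*1 = 13
Computing <v,v> = 1^2 + 1^2 + 1^2 = 3
Projection coefficient = 13/3 = 4.3333

4.3333


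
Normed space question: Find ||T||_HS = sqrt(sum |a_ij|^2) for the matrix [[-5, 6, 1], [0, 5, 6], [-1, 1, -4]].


The Hilbert-Schmidt norm is sqrt(sum of squares of all entries).
Sum of squares = (-5)^2 + 6^2 + 1^2 + 0^2 + 5^2 + 6^2 + (-1)^2 + 1^2 + (-4)^2
= 25 + 36 + 1 + 0 + 25 + 36 + 1 + 1 + 16 = 141
||T||_HS = sqrt(141) = 11.8743

11.8743


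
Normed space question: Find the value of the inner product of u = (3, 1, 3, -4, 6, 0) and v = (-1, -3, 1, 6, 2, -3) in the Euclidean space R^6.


Computing the standard inner product <u, v> = sum u_i * v_i
= 3*-1 + 1*-3 + 3*1 + -4*6 + 6*2 + 0*-3
= -3 + -3 + 3 + -24 + 12 + 0
= -15

-15


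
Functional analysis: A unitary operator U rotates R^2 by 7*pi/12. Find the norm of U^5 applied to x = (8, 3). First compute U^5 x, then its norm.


U is a rotation by theta = 7*pi/12
U^5 = rotation by 5*theta = 35*pi/12 = 11*pi/12 (mod 2*pi)
cos(11*pi/12) = -0.9659, sin(11*pi/12) = 0.2588
U^5 x = (-0.9659 * 8 - 0.2588 * 3, 0.2588 * 8 + -0.9659 * 3)
= (-8.5039, -0.8272)
||U^5 x|| = sqrt((-8.5039)^2 + (-0.8272)^2) = sqrt(73.0000) = 8.5440

8.5440


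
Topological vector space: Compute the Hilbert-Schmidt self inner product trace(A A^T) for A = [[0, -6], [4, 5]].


trace(A * A^T) = sum of squares of all entries
= 0^2 + (-6)^2 + 4^2 + 5^2
= 0 + 36 + 16 + 25
= 77

77


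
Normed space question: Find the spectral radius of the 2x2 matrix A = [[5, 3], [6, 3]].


For a 2x2 matrix, eigenvalues satisfy lambda^2 - (trace)*lambda + det = 0
trace = 5 + 3 = 8
det = 5*3 - 3*6 = -3
discriminant = 8^2 - 4*(-3) = 76
spectral radius = max |eigenvalue| = 8.3589

8.3589


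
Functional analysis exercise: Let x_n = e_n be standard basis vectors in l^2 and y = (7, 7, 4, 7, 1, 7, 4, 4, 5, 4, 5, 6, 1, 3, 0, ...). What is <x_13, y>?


x_13 = e_13 is the standard basis vector with 1 in position 13.
<x_13, y> = y_13 = 1
As n -> infinity, <x_n, y> -> 0, confirming weak convergence of (x_n) to 0.

1


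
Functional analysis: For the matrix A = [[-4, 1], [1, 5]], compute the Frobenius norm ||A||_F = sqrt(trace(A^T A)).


||A||_F^2 = sum a_ij^2
= (-4)^2 + 1^2 + 1^2 + 5^2
= 16 + 1 + 1 + 25 = 43
||A||_F = sqrt(43) = 6.5574

6.5574


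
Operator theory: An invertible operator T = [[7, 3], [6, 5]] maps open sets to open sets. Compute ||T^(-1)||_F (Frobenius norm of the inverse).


det(T) = 7*5 - 3*6 = 17
T^(-1) = (1/17) * [[5, -3], [-6, 7]] = [[0.2941, -0.1765], [-0.3529, 0.4118]]
||T^(-1)||_F^2 = 0.2941^2 + (-0.1765)^2 + (-0.3529)^2 + 0.4118^2 = 0.4118
||T^(-1)||_F = sqrt(0.4118) = 0.6417

0.6417


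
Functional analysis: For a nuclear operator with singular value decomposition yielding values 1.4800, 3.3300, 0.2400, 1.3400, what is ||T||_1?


The nuclear norm is the sum of all singular values.
||T||_1 = 1.4800 + 3.3300 + 0.2400 + 1.3400
= 6.3900

6.3900


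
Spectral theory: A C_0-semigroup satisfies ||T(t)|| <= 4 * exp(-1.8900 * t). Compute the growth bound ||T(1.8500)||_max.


||T(1.8500)|| <= 4 * exp(-1.8900 * 1.8500)
= 4 * exp(-3.4965)
= 4 * 0.0303
= 0.1212

0.1212


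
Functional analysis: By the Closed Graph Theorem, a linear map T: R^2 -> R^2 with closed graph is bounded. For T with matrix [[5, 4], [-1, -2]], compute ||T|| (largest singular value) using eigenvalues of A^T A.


A^T A = [[26, 22], [22, 20]]
trace(A^T A) = 46, det(A^T A) = 36
discriminant = 46^2 - 4*36 = 1972
Largest eigenvalue of A^T A = (trace + sqrt(disc))/2 = 45.2036
||T|| = sqrt(45.2036) = 6.7234

6.7234


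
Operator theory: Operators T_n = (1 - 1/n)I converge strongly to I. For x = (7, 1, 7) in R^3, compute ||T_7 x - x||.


T_7 x - x = (1 - 1/7)x - x = -x/7
||x|| = sqrt(99) = 9.9499
||T_7 x - x|| = ||x||/7 = 9.9499/7 = 1.4214

1.4214


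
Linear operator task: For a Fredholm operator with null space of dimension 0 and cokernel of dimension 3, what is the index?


The Fredholm index is defined as ind(T) = dim(ker T) - dim(coker T)
= 0 - 3
= -3

-3


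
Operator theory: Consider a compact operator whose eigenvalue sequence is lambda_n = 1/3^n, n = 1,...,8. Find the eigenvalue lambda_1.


The eigenvalue formula gives lambda_1 = 1/3^1
= 1/3
= 0.3333

0.3333


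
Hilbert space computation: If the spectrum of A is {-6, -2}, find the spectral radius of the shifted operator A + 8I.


Spectrum of A + 8I = {2, 6}
Spectral radius = max |lambda| over the shifted spectrum
= max(2, 6) = 6

6


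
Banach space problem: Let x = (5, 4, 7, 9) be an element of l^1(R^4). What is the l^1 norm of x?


The l^1 norm equals the sum of absolute values of all components.
||x||_1 = 5 + 4 + 7 + 9
= 25

25.0000


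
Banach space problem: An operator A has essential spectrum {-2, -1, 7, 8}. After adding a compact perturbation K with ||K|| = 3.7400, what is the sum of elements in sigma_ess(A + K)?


By Weyl's theorem, the essential spectrum is invariant under compact perturbations.
sigma_ess(A + K) = sigma_ess(A) = {-2, -1, 7, 8}
Sum = -2 + -1 + 7 + 8 = 12

12


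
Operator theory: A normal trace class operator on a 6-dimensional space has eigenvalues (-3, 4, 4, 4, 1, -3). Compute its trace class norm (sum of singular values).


For a normal operator, singular values equal |eigenvalues|.
Trace norm = sum |lambda_i| = 3 + 4 + 4 + 4 + 1 + 3
= 19

19


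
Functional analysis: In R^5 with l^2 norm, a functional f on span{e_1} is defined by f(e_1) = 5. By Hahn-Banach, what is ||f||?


The norm of f is given by ||f|| = sup_{||x||=1} |f(x)|.
On span{e_1}, ||e_1|| = 1, so ||f|| = |f(e_1)| / ||e_1||
= |5| / 1 = 5.0000

5.0000


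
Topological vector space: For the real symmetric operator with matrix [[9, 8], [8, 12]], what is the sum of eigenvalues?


For a self-adjoint (symmetric) matrix, the eigenvalues are real.
The sum of eigenvalues equals the trace of the matrix.
trace = 9 + 12 = 21

21


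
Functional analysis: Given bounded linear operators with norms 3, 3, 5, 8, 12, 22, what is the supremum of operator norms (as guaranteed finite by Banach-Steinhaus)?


By the Uniform Boundedness Principle, the supremum of norms is finite.
sup_k ||T_k|| = max(3, 3, 5, 8, 12, 22) = 22

22


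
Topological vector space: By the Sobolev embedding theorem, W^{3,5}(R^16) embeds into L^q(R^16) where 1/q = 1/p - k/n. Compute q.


Using the Sobolev embedding formula: 1/q = 1/p - k/n
1/q = 1/5 - 3/16 = 1/80
q = 1/(1/80) = 80

80.0000


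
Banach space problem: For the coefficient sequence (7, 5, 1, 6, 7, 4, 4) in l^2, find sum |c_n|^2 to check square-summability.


sum |c_n|^2 = 7^2 + 5^2 + 1^2 + 6^2 + 7^2 + 4^2 + 4^2
= 49 + 25 + 1 + 36 + 49 + 16 + 16
= 192

192


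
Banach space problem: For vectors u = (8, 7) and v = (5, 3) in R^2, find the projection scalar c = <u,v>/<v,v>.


Computing <u,v> = 8*5 + 7*3 = 61
Computing <v,v> = 5^2 + 3^2 = 34
Projection coefficient = 61/34 = 1.7941

1.7941


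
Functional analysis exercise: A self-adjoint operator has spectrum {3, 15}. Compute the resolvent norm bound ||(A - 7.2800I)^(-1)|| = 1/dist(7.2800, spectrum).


dist(7.2800, {3, 15}) = min(|7.2800 - 3|, |7.2800 - 15|)
= min(4.2800, 7.7200) = 4.2800
Resolvent bound = 1/4.2800 = 0.2336

0.2336


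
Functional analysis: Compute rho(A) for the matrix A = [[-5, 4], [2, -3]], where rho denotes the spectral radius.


For a 2x2 matrix, eigenvalues satisfy lambda^2 - (trace)*lambda + det = 0
trace = -5 + -3 = -8
det = -5*-3 - 4*2 = 7
discriminant = (-8)^2 - 4*(7) = 36
spectral radius = max |eigenvalue| = 7.0000

7.0000


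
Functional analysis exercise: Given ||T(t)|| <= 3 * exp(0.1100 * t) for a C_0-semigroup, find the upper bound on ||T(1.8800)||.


||T(1.8800)|| <= 3 * exp(0.1100 * 1.8800)
= 3 * exp(0.2068)
= 3 * 1.2297
= 3.6892

3.6892
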